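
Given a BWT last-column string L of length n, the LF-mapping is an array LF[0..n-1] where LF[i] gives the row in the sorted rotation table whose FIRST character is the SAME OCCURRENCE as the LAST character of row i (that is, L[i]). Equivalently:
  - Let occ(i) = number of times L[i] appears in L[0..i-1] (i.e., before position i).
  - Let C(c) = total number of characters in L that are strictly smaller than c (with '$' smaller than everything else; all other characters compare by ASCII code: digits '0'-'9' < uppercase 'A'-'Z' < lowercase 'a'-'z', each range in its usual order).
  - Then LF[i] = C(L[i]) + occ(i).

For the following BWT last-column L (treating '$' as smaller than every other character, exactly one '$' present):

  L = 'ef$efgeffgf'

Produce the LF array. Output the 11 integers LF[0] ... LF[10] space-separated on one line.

Answer: 1 4 0 2 5 9 3 6 7 10 8

Derivation:
Char counts: '$':1, 'e':3, 'f':5, 'g':2
C (first-col start): C('$')=0, C('e')=1, C('f')=4, C('g')=9
L[0]='e': occ=0, LF[0]=C('e')+0=1+0=1
L[1]='f': occ=0, LF[1]=C('f')+0=4+0=4
L[2]='$': occ=0, LF[2]=C('$')+0=0+0=0
L[3]='e': occ=1, LF[3]=C('e')+1=1+1=2
L[4]='f': occ=1, LF[4]=C('f')+1=4+1=5
L[5]='g': occ=0, LF[5]=C('g')+0=9+0=9
L[6]='e': occ=2, LF[6]=C('e')+2=1+2=3
L[7]='f': occ=2, LF[7]=C('f')+2=4+2=6
L[8]='f': occ=3, LF[8]=C('f')+3=4+3=7
L[9]='g': occ=1, LF[9]=C('g')+1=9+1=10
L[10]='f': occ=4, LF[10]=C('f')+4=4+4=8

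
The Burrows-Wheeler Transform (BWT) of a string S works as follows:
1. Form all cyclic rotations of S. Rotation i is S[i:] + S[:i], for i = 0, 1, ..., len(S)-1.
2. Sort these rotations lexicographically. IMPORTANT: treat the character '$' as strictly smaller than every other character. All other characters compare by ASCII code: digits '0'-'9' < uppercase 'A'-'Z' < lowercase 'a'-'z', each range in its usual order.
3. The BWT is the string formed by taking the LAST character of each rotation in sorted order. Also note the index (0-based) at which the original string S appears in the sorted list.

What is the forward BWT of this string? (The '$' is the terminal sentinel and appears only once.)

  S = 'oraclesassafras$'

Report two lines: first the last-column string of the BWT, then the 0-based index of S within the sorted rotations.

All 16 rotations (rotation i = S[i:]+S[:i]):
  rot[0] = oraclesassafras$
  rot[1] = raclesassafras$o
  rot[2] = aclesassafras$or
  rot[3] = clesassafras$ora
  rot[4] = lesassafras$orac
  rot[5] = esassafras$oracl
  rot[6] = sassafras$oracle
  rot[7] = assafras$oracles
  rot[8] = ssafras$oraclesa
  rot[9] = safras$oraclesas
  rot[10] = afras$oraclesass
  rot[11] = fras$oraclesassa
  rot[12] = ras$oraclesassaf
  rot[13] = as$oraclesassafr
  rot[14] = s$oraclesassafra
  rot[15] = $oraclesassafras
Sorted (with $ < everything):
  sorted[0] = $oraclesassafras  (last char: 's')
  sorted[1] = aclesassafras$or  (last char: 'r')
  sorted[2] = afras$oraclesass  (last char: 's')
  sorted[3] = as$oraclesassafr  (last char: 'r')
  sorted[4] = assafras$oracles  (last char: 's')
  sorted[5] = clesassafras$ora  (last char: 'a')
  sorted[6] = esassafras$oracl  (last char: 'l')
  sorted[7] = fras$oraclesassa  (last char: 'a')
  sorted[8] = lesassafras$orac  (last char: 'c')
  sorted[9] = oraclesassafras$  (last char: '$')
  sorted[10] = raclesassafras$o  (last char: 'o')
  sorted[11] = ras$oraclesassaf  (last char: 'f')
  sorted[12] = s$oraclesassafra  (last char: 'a')
  sorted[13] = safras$oraclesas  (last char: 's')
  sorted[14] = sassafras$oracle  (last char: 'e')
  sorted[15] = ssafras$oraclesa  (last char: 'a')
Last column: srsrsalac$ofasea
Original string S is at sorted index 9

Answer: srsrsalac$ofasea
9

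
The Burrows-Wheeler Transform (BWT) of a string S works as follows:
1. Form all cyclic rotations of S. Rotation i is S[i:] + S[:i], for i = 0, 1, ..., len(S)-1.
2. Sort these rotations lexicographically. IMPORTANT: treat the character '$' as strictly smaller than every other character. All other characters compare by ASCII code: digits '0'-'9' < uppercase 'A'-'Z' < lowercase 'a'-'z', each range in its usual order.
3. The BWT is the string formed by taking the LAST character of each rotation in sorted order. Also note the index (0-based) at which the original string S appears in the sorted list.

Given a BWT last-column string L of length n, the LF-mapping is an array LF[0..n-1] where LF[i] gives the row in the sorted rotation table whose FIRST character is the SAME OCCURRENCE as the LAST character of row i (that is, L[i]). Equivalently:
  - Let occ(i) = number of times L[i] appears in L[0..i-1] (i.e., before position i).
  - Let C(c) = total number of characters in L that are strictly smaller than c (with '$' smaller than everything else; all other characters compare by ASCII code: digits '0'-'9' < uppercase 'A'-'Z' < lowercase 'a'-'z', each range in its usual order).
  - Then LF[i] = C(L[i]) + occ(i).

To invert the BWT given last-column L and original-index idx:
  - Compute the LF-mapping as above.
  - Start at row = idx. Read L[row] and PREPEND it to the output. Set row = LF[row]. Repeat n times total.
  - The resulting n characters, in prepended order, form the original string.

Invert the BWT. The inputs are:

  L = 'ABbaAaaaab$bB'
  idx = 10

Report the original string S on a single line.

Answer: bABbbaaaaaBA$

Derivation:
LF mapping: 1 3 10 5 2 6 7 8 9 11 0 12 4
Walk LF starting at row 10, prepending L[row]:
  step 1: row=10, L[10]='$', prepend. Next row=LF[10]=0
  step 2: row=0, L[0]='A', prepend. Next row=LF[0]=1
  step 3: row=1, L[1]='B', prepend. Next row=LF[1]=3
  step 4: row=3, L[3]='a', prepend. Next row=LF[3]=5
  step 5: row=5, L[5]='a', prepend. Next row=LF[5]=6
  step 6: row=6, L[6]='a', prepend. Next row=LF[6]=7
  step 7: row=7, L[7]='a', prepend. Next row=LF[7]=8
  step 8: row=8, L[8]='a', prepend. Next row=LF[8]=9
  step 9: row=9, L[9]='b', prepend. Next row=LF[9]=11
  step 10: row=11, L[11]='b', prepend. Next row=LF[11]=12
  step 11: row=12, L[12]='B', prepend. Next row=LF[12]=4
  step 12: row=4, L[4]='A', prepend. Next row=LF[4]=2
  step 13: row=2, L[2]='b', prepend. Next row=LF[2]=10
Reversed output: bABbbaaaaaBA$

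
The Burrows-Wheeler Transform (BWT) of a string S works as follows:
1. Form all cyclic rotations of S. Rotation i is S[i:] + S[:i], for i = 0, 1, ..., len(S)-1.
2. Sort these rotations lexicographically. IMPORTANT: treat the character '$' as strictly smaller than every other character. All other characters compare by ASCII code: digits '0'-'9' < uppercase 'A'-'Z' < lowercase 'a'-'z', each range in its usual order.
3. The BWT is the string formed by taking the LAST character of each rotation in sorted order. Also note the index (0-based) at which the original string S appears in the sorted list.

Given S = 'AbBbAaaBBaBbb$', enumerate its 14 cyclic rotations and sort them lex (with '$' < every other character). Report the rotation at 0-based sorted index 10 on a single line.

All 14 rotations (rotation i = S[i:]+S[:i]):
  rot[0] = AbBbAaaBBaBbb$
  rot[1] = bBbAaaBBaBbb$A
  rot[2] = BbAaaBBaBbb$Ab
  rot[3] = bAaaBBaBbb$AbB
  rot[4] = AaaBBaBbb$AbBb
  rot[5] = aaBBaBbb$AbBbA
  rot[6] = aBBaBbb$AbBbAa
  rot[7] = BBaBbb$AbBbAaa
  rot[8] = BaBbb$AbBbAaaB
  rot[9] = aBbb$AbBbAaaBB
  rot[10] = Bbb$AbBbAaaBBa
  rot[11] = bb$AbBbAaaBBaB
  rot[12] = b$AbBbAaaBBaBb
  rot[13] = $AbBbAaaBBaBbb
Sorted (with $ < everything):
  sorted[0] = $AbBbAaaBBaBbb
  sorted[1] = AaaBBaBbb$AbBb
  sorted[2] = AbBbAaaBBaBbb$
  sorted[3] = BBaBbb$AbBbAaa
  sorted[4] = BaBbb$AbBbAaaB
  sorted[5] = BbAaaBBaBbb$Ab
  sorted[6] = Bbb$AbBbAaaBBa
  sorted[7] = aBBaBbb$AbBbAa
  sorted[8] = aBbb$AbBbAaaBB
  sorted[9] = aaBBaBbb$AbBbA
  sorted[10] = b$AbBbAaaBBaBb
  sorted[11] = bAaaBBaBbb$AbB
  sorted[12] = bBbAaaBBaBbb$A
  sorted[13] = bb$AbBbAaaBBaB
sorted[10] = b$AbBbAaaBBaBb

Answer: b$AbBbAaaBBaBb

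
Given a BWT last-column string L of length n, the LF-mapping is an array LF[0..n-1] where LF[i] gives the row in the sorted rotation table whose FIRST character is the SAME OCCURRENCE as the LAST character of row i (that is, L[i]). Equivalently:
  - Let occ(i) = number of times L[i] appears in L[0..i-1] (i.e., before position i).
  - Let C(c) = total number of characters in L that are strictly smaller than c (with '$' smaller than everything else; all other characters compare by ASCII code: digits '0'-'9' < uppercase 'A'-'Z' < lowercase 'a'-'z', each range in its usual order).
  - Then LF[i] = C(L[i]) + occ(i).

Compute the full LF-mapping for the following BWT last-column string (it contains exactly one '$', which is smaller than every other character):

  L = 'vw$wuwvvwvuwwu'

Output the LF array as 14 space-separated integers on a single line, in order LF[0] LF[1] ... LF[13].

Char counts: '$':1, 'u':3, 'v':4, 'w':6
C (first-col start): C('$')=0, C('u')=1, C('v')=4, C('w')=8
L[0]='v': occ=0, LF[0]=C('v')+0=4+0=4
L[1]='w': occ=0, LF[1]=C('w')+0=8+0=8
L[2]='$': occ=0, LF[2]=C('$')+0=0+0=0
L[3]='w': occ=1, LF[3]=C('w')+1=8+1=9
L[4]='u': occ=0, LF[4]=C('u')+0=1+0=1
L[5]='w': occ=2, LF[5]=C('w')+2=8+2=10
L[6]='v': occ=1, LF[6]=C('v')+1=4+1=5
L[7]='v': occ=2, LF[7]=C('v')+2=4+2=6
L[8]='w': occ=3, LF[8]=C('w')+3=8+3=11
L[9]='v': occ=3, LF[9]=C('v')+3=4+3=7
L[10]='u': occ=1, LF[10]=C('u')+1=1+1=2
L[11]='w': occ=4, LF[11]=C('w')+4=8+4=12
L[12]='w': occ=5, LF[12]=C('w')+5=8+5=13
L[13]='u': occ=2, LF[13]=C('u')+2=1+2=3

Answer: 4 8 0 9 1 10 5 6 11 7 2 12 13 3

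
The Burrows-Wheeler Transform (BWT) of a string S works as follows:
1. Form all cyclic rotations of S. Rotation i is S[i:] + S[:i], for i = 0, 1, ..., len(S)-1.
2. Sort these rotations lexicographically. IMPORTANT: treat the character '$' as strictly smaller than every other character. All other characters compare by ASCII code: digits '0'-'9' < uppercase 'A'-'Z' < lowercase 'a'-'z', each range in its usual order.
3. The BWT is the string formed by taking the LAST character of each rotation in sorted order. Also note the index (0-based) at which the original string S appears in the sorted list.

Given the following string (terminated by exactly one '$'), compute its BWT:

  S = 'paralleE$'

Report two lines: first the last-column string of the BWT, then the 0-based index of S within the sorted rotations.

All 9 rotations (rotation i = S[i:]+S[:i]):
  rot[0] = paralleE$
  rot[1] = aralleE$p
  rot[2] = ralleE$pa
  rot[3] = alleE$par
  rot[4] = lleE$para
  rot[5] = leE$paral
  rot[6] = eE$parall
  rot[7] = E$paralle
  rot[8] = $paralleE
Sorted (with $ < everything):
  sorted[0] = $paralleE  (last char: 'E')
  sorted[1] = E$paralle  (last char: 'e')
  sorted[2] = alleE$par  (last char: 'r')
  sorted[3] = aralleE$p  (last char: 'p')
  sorted[4] = eE$parall  (last char: 'l')
  sorted[5] = leE$paral  (last char: 'l')
  sorted[6] = lleE$para  (last char: 'a')
  sorted[7] = paralleE$  (last char: '$')
  sorted[8] = ralleE$pa  (last char: 'a')
Last column: Eerplla$a
Original string S is at sorted index 7

Answer: Eerplla$a
7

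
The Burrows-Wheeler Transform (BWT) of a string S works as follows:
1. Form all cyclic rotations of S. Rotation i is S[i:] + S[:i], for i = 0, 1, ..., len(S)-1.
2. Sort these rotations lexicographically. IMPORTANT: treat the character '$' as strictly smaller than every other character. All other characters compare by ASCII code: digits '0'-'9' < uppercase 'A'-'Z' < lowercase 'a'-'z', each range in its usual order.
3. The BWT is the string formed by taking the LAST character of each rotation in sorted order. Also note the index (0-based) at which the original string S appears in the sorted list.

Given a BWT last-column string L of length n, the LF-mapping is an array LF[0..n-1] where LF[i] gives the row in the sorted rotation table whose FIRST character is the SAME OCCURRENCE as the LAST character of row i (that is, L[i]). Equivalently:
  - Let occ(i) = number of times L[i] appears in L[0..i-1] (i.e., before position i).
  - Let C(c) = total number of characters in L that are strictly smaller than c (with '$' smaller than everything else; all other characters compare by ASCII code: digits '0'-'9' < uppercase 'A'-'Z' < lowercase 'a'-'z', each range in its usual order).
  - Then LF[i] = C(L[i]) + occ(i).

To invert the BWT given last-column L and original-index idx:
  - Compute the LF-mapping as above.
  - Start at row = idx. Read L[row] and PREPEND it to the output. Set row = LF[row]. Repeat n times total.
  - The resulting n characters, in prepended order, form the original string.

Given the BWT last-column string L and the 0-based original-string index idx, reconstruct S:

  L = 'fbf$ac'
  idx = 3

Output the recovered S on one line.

LF mapping: 4 2 5 0 1 3
Walk LF starting at row 3, prepending L[row]:
  step 1: row=3, L[3]='$', prepend. Next row=LF[3]=0
  step 2: row=0, L[0]='f', prepend. Next row=LF[0]=4
  step 3: row=4, L[4]='a', prepend. Next row=LF[4]=1
  step 4: row=1, L[1]='b', prepend. Next row=LF[1]=2
  step 5: row=2, L[2]='f', prepend. Next row=LF[2]=5
  step 6: row=5, L[5]='c', prepend. Next row=LF[5]=3
Reversed output: cfbaf$

Answer: cfbaf$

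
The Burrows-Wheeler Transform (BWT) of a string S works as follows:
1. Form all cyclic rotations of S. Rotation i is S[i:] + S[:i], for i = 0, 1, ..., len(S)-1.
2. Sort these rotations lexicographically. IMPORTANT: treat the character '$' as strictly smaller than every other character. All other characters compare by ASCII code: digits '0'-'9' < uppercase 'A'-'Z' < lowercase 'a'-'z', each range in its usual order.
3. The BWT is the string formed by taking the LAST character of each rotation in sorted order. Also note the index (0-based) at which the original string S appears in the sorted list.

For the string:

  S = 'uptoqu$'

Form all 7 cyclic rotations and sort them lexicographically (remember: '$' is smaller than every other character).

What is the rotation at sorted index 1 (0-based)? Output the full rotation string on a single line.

All 7 rotations (rotation i = S[i:]+S[:i]):
  rot[0] = uptoqu$
  rot[1] = ptoqu$u
  rot[2] = toqu$up
  rot[3] = oqu$upt
  rot[4] = qu$upto
  rot[5] = u$uptoq
  rot[6] = $uptoqu
Sorted (with $ < everything):
  sorted[0] = $uptoqu
  sorted[1] = oqu$upt
  sorted[2] = ptoqu$u
  sorted[3] = qu$upto
  sorted[4] = toqu$up
  sorted[5] = u$uptoq
  sorted[6] = uptoqu$
sorted[1] = oqu$upt

Answer: oqu$upt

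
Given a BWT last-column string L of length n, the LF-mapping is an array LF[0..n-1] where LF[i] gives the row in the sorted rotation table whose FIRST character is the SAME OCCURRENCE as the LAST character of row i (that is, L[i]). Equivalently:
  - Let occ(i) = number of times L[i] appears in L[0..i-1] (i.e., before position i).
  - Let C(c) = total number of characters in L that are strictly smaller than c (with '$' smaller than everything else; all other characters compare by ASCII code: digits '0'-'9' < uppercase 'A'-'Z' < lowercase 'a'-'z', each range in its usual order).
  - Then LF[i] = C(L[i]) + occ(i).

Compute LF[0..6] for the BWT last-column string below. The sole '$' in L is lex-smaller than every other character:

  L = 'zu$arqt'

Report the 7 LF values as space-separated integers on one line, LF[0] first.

Char counts: '$':1, 'a':1, 'q':1, 'r':1, 't':1, 'u':1, 'z':1
C (first-col start): C('$')=0, C('a')=1, C('q')=2, C('r')=3, C('t')=4, C('u')=5, C('z')=6
L[0]='z': occ=0, LF[0]=C('z')+0=6+0=6
L[1]='u': occ=0, LF[1]=C('u')+0=5+0=5
L[2]='$': occ=0, LF[2]=C('$')+0=0+0=0
L[3]='a': occ=0, LF[3]=C('a')+0=1+0=1
L[4]='r': occ=0, LF[4]=C('r')+0=3+0=3
L[5]='q': occ=0, LF[5]=C('q')+0=2+0=2
L[6]='t': occ=0, LF[6]=C('t')+0=4+0=4

Answer: 6 5 0 1 3 2 4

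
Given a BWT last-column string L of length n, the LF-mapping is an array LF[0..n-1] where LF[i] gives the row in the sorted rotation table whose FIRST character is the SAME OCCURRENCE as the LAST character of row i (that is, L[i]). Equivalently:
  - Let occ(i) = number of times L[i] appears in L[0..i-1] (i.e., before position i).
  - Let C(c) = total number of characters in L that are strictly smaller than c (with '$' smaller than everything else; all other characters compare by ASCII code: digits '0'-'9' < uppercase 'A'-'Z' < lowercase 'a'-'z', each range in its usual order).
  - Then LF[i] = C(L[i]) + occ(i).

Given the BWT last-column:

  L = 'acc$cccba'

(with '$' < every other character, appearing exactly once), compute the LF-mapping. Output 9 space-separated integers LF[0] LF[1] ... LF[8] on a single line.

Answer: 1 4 5 0 6 7 8 3 2

Derivation:
Char counts: '$':1, 'a':2, 'b':1, 'c':5
C (first-col start): C('$')=0, C('a')=1, C('b')=3, C('c')=4
L[0]='a': occ=0, LF[0]=C('a')+0=1+0=1
L[1]='c': occ=0, LF[1]=C('c')+0=4+0=4
L[2]='c': occ=1, LF[2]=C('c')+1=4+1=5
L[3]='$': occ=0, LF[3]=C('$')+0=0+0=0
L[4]='c': occ=2, LF[4]=C('c')+2=4+2=6
L[5]='c': occ=3, LF[5]=C('c')+3=4+3=7
L[6]='c': occ=4, LF[6]=C('c')+4=4+4=8
L[7]='b': occ=0, LF[7]=C('b')+0=3+0=3
L[8]='a': occ=1, LF[8]=C('a')+1=1+1=2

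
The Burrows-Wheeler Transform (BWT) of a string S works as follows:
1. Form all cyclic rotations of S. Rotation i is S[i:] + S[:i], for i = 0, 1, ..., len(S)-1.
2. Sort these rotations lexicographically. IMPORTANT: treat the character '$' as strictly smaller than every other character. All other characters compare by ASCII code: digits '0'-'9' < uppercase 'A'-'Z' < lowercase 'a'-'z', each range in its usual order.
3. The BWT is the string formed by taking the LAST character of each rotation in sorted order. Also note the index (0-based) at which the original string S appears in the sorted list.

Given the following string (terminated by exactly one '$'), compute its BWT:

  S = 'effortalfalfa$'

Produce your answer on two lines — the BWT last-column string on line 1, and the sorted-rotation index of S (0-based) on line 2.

All 14 rotations (rotation i = S[i:]+S[:i]):
  rot[0] = effortalfalfa$
  rot[1] = ffortalfalfa$e
  rot[2] = fortalfalfa$ef
  rot[3] = ortalfalfa$eff
  rot[4] = rtalfalfa$effo
  rot[5] = talfalfa$effor
  rot[6] = alfalfa$effort
  rot[7] = lfalfa$efforta
  rot[8] = falfa$effortal
  rot[9] = alfa$effortalf
  rot[10] = lfa$effortalfa
  rot[11] = fa$effortalfal
  rot[12] = a$effortalfalf
  rot[13] = $effortalfalfa
Sorted (with $ < everything):
  sorted[0] = $effortalfalfa  (last char: 'a')
  sorted[1] = a$effortalfalf  (last char: 'f')
  sorted[2] = alfa$effortalf  (last char: 'f')
  sorted[3] = alfalfa$effort  (last char: 't')
  sorted[4] = effortalfalfa$  (last char: '$')
  sorted[5] = fa$effortalfal  (last char: 'l')
  sorted[6] = falfa$effortal  (last char: 'l')
  sorted[7] = ffortalfalfa$e  (last char: 'e')
  sorted[8] = fortalfalfa$ef  (last char: 'f')
  sorted[9] = lfa$effortalfa  (last char: 'a')
  sorted[10] = lfalfa$efforta  (last char: 'a')
  sorted[11] = ortalfalfa$eff  (last char: 'f')
  sorted[12] = rtalfalfa$effo  (last char: 'o')
  sorted[13] = talfalfa$effor  (last char: 'r')
Last column: afft$llefaafor
Original string S is at sorted index 4

Answer: afft$llefaafor
4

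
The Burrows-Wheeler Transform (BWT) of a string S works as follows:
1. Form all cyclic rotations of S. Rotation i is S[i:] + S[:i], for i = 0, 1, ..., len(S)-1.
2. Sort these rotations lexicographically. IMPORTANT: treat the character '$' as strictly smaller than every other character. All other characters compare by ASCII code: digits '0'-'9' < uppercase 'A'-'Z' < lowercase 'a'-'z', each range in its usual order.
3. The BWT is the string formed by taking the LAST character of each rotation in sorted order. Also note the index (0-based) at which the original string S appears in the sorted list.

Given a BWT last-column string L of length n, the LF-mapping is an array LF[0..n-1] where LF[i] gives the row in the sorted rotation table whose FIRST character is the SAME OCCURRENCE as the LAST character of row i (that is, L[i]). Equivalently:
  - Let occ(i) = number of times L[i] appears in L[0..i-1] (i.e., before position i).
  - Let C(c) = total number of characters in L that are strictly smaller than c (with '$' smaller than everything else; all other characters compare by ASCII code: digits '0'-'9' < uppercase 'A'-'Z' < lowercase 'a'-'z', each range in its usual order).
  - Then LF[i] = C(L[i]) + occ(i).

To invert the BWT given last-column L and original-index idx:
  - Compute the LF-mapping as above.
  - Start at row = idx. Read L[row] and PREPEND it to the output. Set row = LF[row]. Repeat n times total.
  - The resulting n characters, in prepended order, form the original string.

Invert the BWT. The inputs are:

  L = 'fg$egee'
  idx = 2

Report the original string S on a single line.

Answer: egeegf$

Derivation:
LF mapping: 4 5 0 1 6 2 3
Walk LF starting at row 2, prepending L[row]:
  step 1: row=2, L[2]='$', prepend. Next row=LF[2]=0
  step 2: row=0, L[0]='f', prepend. Next row=LF[0]=4
  step 3: row=4, L[4]='g', prepend. Next row=LF[4]=6
  step 4: row=6, L[6]='e', prepend. Next row=LF[6]=3
  step 5: row=3, L[3]='e', prepend. Next row=LF[3]=1
  step 6: row=1, L[1]='g', prepend. Next row=LF[1]=5
  step 7: row=5, L[5]='e', prepend. Next row=LF[5]=2
Reversed output: egeegf$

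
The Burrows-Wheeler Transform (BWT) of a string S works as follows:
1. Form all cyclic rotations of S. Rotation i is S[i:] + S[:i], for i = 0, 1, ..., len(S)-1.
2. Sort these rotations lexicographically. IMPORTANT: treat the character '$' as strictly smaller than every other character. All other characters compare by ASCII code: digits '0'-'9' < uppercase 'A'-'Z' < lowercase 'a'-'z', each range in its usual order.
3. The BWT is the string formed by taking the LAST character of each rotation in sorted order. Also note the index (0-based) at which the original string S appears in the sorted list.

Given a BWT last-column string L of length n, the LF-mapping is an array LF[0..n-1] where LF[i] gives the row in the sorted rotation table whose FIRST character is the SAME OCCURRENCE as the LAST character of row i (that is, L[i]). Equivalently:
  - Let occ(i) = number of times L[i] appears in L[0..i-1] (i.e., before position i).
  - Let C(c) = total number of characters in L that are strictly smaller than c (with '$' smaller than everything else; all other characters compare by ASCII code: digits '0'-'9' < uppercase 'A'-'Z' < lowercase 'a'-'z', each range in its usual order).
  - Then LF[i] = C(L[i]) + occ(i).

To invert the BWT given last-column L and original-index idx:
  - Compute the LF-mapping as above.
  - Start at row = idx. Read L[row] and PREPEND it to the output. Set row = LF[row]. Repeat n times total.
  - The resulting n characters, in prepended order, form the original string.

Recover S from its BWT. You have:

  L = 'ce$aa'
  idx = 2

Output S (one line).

Answer: aeac$

Derivation:
LF mapping: 3 4 0 1 2
Walk LF starting at row 2, prepending L[row]:
  step 1: row=2, L[2]='$', prepend. Next row=LF[2]=0
  step 2: row=0, L[0]='c', prepend. Next row=LF[0]=3
  step 3: row=3, L[3]='a', prepend. Next row=LF[3]=1
  step 4: row=1, L[1]='e', prepend. Next row=LF[1]=4
  step 5: row=4, L[4]='a', prepend. Next row=LF[4]=2
Reversed output: aeac$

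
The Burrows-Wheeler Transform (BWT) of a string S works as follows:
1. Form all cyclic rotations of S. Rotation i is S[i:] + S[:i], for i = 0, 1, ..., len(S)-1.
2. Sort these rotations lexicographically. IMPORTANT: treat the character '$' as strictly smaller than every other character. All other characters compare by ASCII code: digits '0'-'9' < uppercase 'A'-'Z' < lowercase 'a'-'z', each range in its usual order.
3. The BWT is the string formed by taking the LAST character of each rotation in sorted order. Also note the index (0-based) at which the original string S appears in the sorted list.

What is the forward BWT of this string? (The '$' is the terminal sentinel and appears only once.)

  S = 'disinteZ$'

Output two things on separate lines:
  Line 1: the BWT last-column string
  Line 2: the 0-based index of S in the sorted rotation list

Answer: Ze$tsdiin
2

Derivation:
All 9 rotations (rotation i = S[i:]+S[:i]):
  rot[0] = disinteZ$
  rot[1] = isinteZ$d
  rot[2] = sinteZ$di
  rot[3] = inteZ$dis
  rot[4] = nteZ$disi
  rot[5] = teZ$disin
  rot[6] = eZ$disint
  rot[7] = Z$disinte
  rot[8] = $disinteZ
Sorted (with $ < everything):
  sorted[0] = $disinteZ  (last char: 'Z')
  sorted[1] = Z$disinte  (last char: 'e')
  sorted[2] = disinteZ$  (last char: '$')
  sorted[3] = eZ$disint  (last char: 't')
  sorted[4] = inteZ$dis  (last char: 's')
  sorted[5] = isinteZ$d  (last char: 'd')
  sorted[6] = nteZ$disi  (last char: 'i')
  sorted[7] = sinteZ$di  (last char: 'i')
  sorted[8] = teZ$disin  (last char: 'n')
Last column: Ze$tsdiin
Original string S is at sorted index 2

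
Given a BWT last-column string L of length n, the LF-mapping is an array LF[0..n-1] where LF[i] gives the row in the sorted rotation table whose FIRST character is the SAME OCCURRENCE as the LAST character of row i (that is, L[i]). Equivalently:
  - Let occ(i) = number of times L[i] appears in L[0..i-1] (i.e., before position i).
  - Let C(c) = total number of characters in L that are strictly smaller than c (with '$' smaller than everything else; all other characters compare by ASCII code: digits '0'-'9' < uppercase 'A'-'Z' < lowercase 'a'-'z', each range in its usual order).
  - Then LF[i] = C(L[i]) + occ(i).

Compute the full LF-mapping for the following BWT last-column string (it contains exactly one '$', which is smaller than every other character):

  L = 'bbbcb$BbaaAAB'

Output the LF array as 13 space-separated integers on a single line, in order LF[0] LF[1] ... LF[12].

Char counts: '$':1, 'A':2, 'B':2, 'a':2, 'b':5, 'c':1
C (first-col start): C('$')=0, C('A')=1, C('B')=3, C('a')=5, C('b')=7, C('c')=12
L[0]='b': occ=0, LF[0]=C('b')+0=7+0=7
L[1]='b': occ=1, LF[1]=C('b')+1=7+1=8
L[2]='b': occ=2, LF[2]=C('b')+2=7+2=9
L[3]='c': occ=0, LF[3]=C('c')+0=12+0=12
L[4]='b': occ=3, LF[4]=C('b')+3=7+3=10
L[5]='$': occ=0, LF[5]=C('$')+0=0+0=0
L[6]='B': occ=0, LF[6]=C('B')+0=3+0=3
L[7]='b': occ=4, LF[7]=C('b')+4=7+4=11
L[8]='a': occ=0, LF[8]=C('a')+0=5+0=5
L[9]='a': occ=1, LF[9]=C('a')+1=5+1=6
L[10]='A': occ=0, LF[10]=C('A')+0=1+0=1
L[11]='A': occ=1, LF[11]=C('A')+1=1+1=2
L[12]='B': occ=1, LF[12]=C('B')+1=3+1=4

Answer: 7 8 9 12 10 0 3 11 5 6 1 2 4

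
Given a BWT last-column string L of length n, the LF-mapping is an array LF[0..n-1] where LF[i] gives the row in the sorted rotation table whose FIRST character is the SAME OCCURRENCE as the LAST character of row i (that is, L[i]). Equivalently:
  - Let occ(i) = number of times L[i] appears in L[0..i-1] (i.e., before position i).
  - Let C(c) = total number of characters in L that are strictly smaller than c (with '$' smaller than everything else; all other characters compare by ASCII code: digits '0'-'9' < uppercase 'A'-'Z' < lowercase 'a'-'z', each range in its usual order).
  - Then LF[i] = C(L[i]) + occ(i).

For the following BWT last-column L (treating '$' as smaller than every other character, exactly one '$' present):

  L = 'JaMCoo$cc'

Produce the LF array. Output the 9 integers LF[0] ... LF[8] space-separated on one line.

Answer: 2 4 3 1 7 8 0 5 6

Derivation:
Char counts: '$':1, 'C':1, 'J':1, 'M':1, 'a':1, 'c':2, 'o':2
C (first-col start): C('$')=0, C('C')=1, C('J')=2, C('M')=3, C('a')=4, C('c')=5, C('o')=7
L[0]='J': occ=0, LF[0]=C('J')+0=2+0=2
L[1]='a': occ=0, LF[1]=C('a')+0=4+0=4
L[2]='M': occ=0, LF[2]=C('M')+0=3+0=3
L[3]='C': occ=0, LF[3]=C('C')+0=1+0=1
L[4]='o': occ=0, LF[4]=C('o')+0=7+0=7
L[5]='o': occ=1, LF[5]=C('o')+1=7+1=8
L[6]='$': occ=0, LF[6]=C('$')+0=0+0=0
L[7]='c': occ=0, LF[7]=C('c')+0=5+0=5
L[8]='c': occ=1, LF[8]=C('c')+1=5+1=6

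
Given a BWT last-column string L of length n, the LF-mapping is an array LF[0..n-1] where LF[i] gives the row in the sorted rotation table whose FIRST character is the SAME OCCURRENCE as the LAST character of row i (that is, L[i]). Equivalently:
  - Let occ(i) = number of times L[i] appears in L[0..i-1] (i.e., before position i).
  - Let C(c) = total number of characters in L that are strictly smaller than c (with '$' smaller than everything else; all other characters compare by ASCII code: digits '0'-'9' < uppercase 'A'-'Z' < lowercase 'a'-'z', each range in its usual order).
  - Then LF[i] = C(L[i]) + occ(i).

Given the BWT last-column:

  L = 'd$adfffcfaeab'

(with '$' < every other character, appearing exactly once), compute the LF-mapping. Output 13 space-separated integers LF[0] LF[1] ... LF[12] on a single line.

Char counts: '$':1, 'a':3, 'b':1, 'c':1, 'd':2, 'e':1, 'f':4
C (first-col start): C('$')=0, C('a')=1, C('b')=4, C('c')=5, C('d')=6, C('e')=8, C('f')=9
L[0]='d': occ=0, LF[0]=C('d')+0=6+0=6
L[1]='$': occ=0, LF[1]=C('$')+0=0+0=0
L[2]='a': occ=0, LF[2]=C('a')+0=1+0=1
L[3]='d': occ=1, LF[3]=C('d')+1=6+1=7
L[4]='f': occ=0, LF[4]=C('f')+0=9+0=9
L[5]='f': occ=1, LF[5]=C('f')+1=9+1=10
L[6]='f': occ=2, LF[6]=C('f')+2=9+2=11
L[7]='c': occ=0, LF[7]=C('c')+0=5+0=5
L[8]='f': occ=3, LF[8]=C('f')+3=9+3=12
L[9]='a': occ=1, LF[9]=C('a')+1=1+1=2
L[10]='e': occ=0, LF[10]=C('e')+0=8+0=8
L[11]='a': occ=2, LF[11]=C('a')+2=1+2=3
L[12]='b': occ=0, LF[12]=C('b')+0=4+0=4

Answer: 6 0 1 7 9 10 11 5 12 2 8 3 4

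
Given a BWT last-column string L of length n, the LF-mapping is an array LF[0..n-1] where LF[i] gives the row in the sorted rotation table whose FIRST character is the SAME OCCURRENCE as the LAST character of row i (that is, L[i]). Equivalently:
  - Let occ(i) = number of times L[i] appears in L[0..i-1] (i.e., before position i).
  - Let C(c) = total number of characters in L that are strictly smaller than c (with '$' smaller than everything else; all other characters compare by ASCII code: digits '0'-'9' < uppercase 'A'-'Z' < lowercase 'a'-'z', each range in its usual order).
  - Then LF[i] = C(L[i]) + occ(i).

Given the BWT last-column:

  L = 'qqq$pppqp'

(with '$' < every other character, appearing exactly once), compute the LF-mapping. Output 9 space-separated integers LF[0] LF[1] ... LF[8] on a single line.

Char counts: '$':1, 'p':4, 'q':4
C (first-col start): C('$')=0, C('p')=1, C('q')=5
L[0]='q': occ=0, LF[0]=C('q')+0=5+0=5
L[1]='q': occ=1, LF[1]=C('q')+1=5+1=6
L[2]='q': occ=2, LF[2]=C('q')+2=5+2=7
L[3]='$': occ=0, LF[3]=C('$')+0=0+0=0
L[4]='p': occ=0, LF[4]=C('p')+0=1+0=1
L[5]='p': occ=1, LF[5]=C('p')+1=1+1=2
L[6]='p': occ=2, LF[6]=C('p')+2=1+2=3
L[7]='q': occ=3, LF[7]=C('q')+3=5+3=8
L[8]='p': occ=3, LF[8]=C('p')+3=1+3=4

Answer: 5 6 7 0 1 2 3 8 4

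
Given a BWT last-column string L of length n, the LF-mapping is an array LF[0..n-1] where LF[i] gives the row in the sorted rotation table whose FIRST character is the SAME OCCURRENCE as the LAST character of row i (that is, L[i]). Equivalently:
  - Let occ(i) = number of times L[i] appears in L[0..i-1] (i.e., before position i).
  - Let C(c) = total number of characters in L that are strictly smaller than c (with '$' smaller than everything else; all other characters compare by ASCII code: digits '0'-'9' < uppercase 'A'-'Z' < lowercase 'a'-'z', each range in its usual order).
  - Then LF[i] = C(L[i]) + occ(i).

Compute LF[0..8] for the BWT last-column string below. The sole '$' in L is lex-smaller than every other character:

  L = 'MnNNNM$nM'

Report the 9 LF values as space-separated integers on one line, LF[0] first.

Char counts: '$':1, 'M':3, 'N':3, 'n':2
C (first-col start): C('$')=0, C('M')=1, C('N')=4, C('n')=7
L[0]='M': occ=0, LF[0]=C('M')+0=1+0=1
L[1]='n': occ=0, LF[1]=C('n')+0=7+0=7
L[2]='N': occ=0, LF[2]=C('N')+0=4+0=4
L[3]='N': occ=1, LF[3]=C('N')+1=4+1=5
L[4]='N': occ=2, LF[4]=C('N')+2=4+2=6
L[5]='M': occ=1, LF[5]=C('M')+1=1+1=2
L[6]='$': occ=0, LF[6]=C('$')+0=0+0=0
L[7]='n': occ=1, LF[7]=C('n')+1=7+1=8
L[8]='M': occ=2, LF[8]=C('M')+2=1+2=3

Answer: 1 7 4 5 6 2 0 8 3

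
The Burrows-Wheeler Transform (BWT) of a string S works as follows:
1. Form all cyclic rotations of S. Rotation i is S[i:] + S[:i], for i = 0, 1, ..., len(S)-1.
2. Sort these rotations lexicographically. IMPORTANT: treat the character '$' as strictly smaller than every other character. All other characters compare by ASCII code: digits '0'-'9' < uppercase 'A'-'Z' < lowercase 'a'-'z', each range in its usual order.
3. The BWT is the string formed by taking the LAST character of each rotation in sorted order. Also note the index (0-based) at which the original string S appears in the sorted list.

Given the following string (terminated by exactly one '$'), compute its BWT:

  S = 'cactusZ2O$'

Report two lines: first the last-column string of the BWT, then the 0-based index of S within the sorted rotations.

All 10 rotations (rotation i = S[i:]+S[:i]):
  rot[0] = cactusZ2O$
  rot[1] = actusZ2O$c
  rot[2] = ctusZ2O$ca
  rot[3] = tusZ2O$cac
  rot[4] = usZ2O$cact
  rot[5] = sZ2O$cactu
  rot[6] = Z2O$cactus
  rot[7] = 2O$cactusZ
  rot[8] = O$cactusZ2
  rot[9] = $cactusZ2O
Sorted (with $ < everything):
  sorted[0] = $cactusZ2O  (last char: 'O')
  sorted[1] = 2O$cactusZ  (last char: 'Z')
  sorted[2] = O$cactusZ2  (last char: '2')
  sorted[3] = Z2O$cactus  (last char: 's')
  sorted[4] = actusZ2O$c  (last char: 'c')
  sorted[5] = cactusZ2O$  (last char: '$')
  sorted[6] = ctusZ2O$ca  (last char: 'a')
  sorted[7] = sZ2O$cactu  (last char: 'u')
  sorted[8] = tusZ2O$cac  (last char: 'c')
  sorted[9] = usZ2O$cact  (last char: 't')
Last column: OZ2sc$auct
Original string S is at sorted index 5

Answer: OZ2sc$auct
5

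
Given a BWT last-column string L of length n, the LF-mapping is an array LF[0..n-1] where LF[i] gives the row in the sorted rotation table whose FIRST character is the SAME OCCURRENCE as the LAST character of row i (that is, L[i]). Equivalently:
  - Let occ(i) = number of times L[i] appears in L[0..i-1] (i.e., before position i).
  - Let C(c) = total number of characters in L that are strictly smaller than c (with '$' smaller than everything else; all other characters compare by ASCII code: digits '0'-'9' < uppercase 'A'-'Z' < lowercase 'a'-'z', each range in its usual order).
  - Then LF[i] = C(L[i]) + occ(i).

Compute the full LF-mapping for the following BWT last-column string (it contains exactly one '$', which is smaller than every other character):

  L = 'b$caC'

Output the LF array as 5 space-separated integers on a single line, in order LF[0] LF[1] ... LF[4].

Answer: 3 0 4 2 1

Derivation:
Char counts: '$':1, 'C':1, 'a':1, 'b':1, 'c':1
C (first-col start): C('$')=0, C('C')=1, C('a')=2, C('b')=3, C('c')=4
L[0]='b': occ=0, LF[0]=C('b')+0=3+0=3
L[1]='$': occ=0, LF[1]=C('$')+0=0+0=0
L[2]='c': occ=0, LF[2]=C('c')+0=4+0=4
L[3]='a': occ=0, LF[3]=C('a')+0=2+0=2
L[4]='C': occ=0, LF[4]=C('C')+0=1+0=1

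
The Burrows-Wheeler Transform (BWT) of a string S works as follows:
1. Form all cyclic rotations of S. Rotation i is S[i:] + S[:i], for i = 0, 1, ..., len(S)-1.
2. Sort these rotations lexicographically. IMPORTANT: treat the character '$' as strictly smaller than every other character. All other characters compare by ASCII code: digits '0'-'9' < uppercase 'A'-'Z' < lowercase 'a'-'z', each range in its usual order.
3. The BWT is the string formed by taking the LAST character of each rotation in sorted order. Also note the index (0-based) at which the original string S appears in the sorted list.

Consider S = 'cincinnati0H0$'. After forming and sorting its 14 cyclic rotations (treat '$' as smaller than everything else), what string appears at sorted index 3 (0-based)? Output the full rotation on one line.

Answer: H0$cincinnati0

Derivation:
All 14 rotations (rotation i = S[i:]+S[:i]):
  rot[0] = cincinnati0H0$
  rot[1] = incinnati0H0$c
  rot[2] = ncinnati0H0$ci
  rot[3] = cinnati0H0$cin
  rot[4] = innati0H0$cinc
  rot[5] = nnati0H0$cinci
  rot[6] = nati0H0$cincin
  rot[7] = ati0H0$cincinn
  rot[8] = ti0H0$cincinna
  rot[9] = i0H0$cincinnat
  rot[10] = 0H0$cincinnati
  rot[11] = H0$cincinnati0
  rot[12] = 0$cincinnati0H
  rot[13] = $cincinnati0H0
Sorted (with $ < everything):
  sorted[0] = $cincinnati0H0
  sorted[1] = 0$cincinnati0H
  sorted[2] = 0H0$cincinnati
  sorted[3] = H0$cincinnati0
  sorted[4] = ati0H0$cincinn
  sorted[5] = cincinnati0H0$
  sorted[6] = cinnati0H0$cin
  sorted[7] = i0H0$cincinnat
  sorted[8] = incinnati0H0$c
  sorted[9] = innati0H0$cinc
  sorted[10] = nati0H0$cincin
  sorted[11] = ncinnati0H0$ci
  sorted[12] = nnati0H0$cinci
  sorted[13] = ti0H0$cincinna
sorted[3] = H0$cincinnati0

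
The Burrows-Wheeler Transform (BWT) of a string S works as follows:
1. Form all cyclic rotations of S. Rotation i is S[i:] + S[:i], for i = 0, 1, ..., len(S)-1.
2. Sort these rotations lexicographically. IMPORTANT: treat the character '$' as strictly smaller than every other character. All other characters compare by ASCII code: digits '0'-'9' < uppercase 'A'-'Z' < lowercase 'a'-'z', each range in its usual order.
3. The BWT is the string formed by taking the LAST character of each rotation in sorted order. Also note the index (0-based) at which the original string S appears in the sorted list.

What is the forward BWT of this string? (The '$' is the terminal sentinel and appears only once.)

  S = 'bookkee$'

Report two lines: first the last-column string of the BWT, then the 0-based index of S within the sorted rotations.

All 8 rotations (rotation i = S[i:]+S[:i]):
  rot[0] = bookkee$
  rot[1] = ookkee$b
  rot[2] = okkee$bo
  rot[3] = kkee$boo
  rot[4] = kee$book
  rot[5] = ee$bookk
  rot[6] = e$bookke
  rot[7] = $bookkee
Sorted (with $ < everything):
  sorted[0] = $bookkee  (last char: 'e')
  sorted[1] = bookkee$  (last char: '$')
  sorted[2] = e$bookke  (last char: 'e')
  sorted[3] = ee$bookk  (last char: 'k')
  sorted[4] = kee$book  (last char: 'k')
  sorted[5] = kkee$boo  (last char: 'o')
  sorted[6] = okkee$bo  (last char: 'o')
  sorted[7] = ookkee$b  (last char: 'b')
Last column: e$ekkoob
Original string S is at sorted index 1

Answer: e$ekkoob
1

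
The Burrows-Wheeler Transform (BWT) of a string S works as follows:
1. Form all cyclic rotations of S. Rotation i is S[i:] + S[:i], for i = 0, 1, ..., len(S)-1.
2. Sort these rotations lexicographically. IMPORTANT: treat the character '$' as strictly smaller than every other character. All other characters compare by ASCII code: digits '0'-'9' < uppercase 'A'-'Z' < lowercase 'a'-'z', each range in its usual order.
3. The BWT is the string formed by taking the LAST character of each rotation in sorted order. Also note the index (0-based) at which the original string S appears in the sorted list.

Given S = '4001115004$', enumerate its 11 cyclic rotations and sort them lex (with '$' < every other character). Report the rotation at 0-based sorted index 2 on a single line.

Answer: 004$4001115

Derivation:
All 11 rotations (rotation i = S[i:]+S[:i]):
  rot[0] = 4001115004$
  rot[1] = 001115004$4
  rot[2] = 01115004$40
  rot[3] = 1115004$400
  rot[4] = 115004$4001
  rot[5] = 15004$40011
  rot[6] = 5004$400111
  rot[7] = 004$4001115
  rot[8] = 04$40011150
  rot[9] = 4$400111500
  rot[10] = $4001115004
Sorted (with $ < everything):
  sorted[0] = $4001115004
  sorted[1] = 001115004$4
  sorted[2] = 004$4001115
  sorted[3] = 01115004$40
  sorted[4] = 04$40011150
  sorted[5] = 1115004$400
  sorted[6] = 115004$4001
  sorted[7] = 15004$40011
  sorted[8] = 4$400111500
  sorted[9] = 4001115004$
  sorted[10] = 5004$400111
sorted[2] = 004$4001115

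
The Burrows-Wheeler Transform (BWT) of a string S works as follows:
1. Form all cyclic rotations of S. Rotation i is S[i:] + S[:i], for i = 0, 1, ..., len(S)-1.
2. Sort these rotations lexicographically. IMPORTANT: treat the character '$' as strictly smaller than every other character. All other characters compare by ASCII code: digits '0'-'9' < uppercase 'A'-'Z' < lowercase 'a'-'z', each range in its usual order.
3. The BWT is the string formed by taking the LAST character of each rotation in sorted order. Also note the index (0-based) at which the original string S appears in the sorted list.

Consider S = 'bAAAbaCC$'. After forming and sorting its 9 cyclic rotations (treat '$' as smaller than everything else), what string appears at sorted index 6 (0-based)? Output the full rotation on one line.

All 9 rotations (rotation i = S[i:]+S[:i]):
  rot[0] = bAAAbaCC$
  rot[1] = AAAbaCC$b
  rot[2] = AAbaCC$bA
  rot[3] = AbaCC$bAA
  rot[4] = baCC$bAAA
  rot[5] = aCC$bAAAb
  rot[6] = CC$bAAAba
  rot[7] = C$bAAAbaC
  rot[8] = $bAAAbaCC
Sorted (with $ < everything):
  sorted[0] = $bAAAbaCC
  sorted[1] = AAAbaCC$b
  sorted[2] = AAbaCC$bA
  sorted[3] = AbaCC$bAA
  sorted[4] = C$bAAAbaC
  sorted[5] = CC$bAAAba
  sorted[6] = aCC$bAAAb
  sorted[7] = bAAAbaCC$
  sorted[8] = baCC$bAAA
sorted[6] = aCC$bAAAb

Answer: aCC$bAAAb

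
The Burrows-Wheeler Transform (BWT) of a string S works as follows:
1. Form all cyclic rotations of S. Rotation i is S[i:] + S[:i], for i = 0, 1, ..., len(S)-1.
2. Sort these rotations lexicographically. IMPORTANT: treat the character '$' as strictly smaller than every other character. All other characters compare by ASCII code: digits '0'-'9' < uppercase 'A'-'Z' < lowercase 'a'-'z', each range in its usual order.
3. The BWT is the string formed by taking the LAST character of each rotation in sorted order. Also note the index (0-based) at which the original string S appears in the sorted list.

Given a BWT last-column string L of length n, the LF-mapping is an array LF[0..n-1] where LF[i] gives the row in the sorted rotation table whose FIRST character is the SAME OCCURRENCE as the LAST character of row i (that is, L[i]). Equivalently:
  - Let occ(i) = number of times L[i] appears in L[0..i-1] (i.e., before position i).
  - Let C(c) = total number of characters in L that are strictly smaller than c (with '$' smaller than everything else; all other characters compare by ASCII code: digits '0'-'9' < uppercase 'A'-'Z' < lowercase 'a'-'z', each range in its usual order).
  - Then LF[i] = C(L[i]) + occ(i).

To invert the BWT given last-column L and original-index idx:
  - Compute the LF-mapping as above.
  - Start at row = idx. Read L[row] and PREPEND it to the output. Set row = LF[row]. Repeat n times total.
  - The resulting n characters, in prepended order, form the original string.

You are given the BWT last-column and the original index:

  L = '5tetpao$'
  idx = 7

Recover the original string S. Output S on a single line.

Answer: teapot5$

Derivation:
LF mapping: 1 6 3 7 5 2 4 0
Walk LF starting at row 7, prepending L[row]:
  step 1: row=7, L[7]='$', prepend. Next row=LF[7]=0
  step 2: row=0, L[0]='5', prepend. Next row=LF[0]=1
  step 3: row=1, L[1]='t', prepend. Next row=LF[1]=6
  step 4: row=6, L[6]='o', prepend. Next row=LF[6]=4
  step 5: row=4, L[4]='p', prepend. Next row=LF[4]=5
  step 6: row=5, L[5]='a', prepend. Next row=LF[5]=2
  step 7: row=2, L[2]='e', prepend. Next row=LF[2]=3
  step 8: row=3, L[3]='t', prepend. Next row=LF[3]=7
Reversed output: teapot5$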